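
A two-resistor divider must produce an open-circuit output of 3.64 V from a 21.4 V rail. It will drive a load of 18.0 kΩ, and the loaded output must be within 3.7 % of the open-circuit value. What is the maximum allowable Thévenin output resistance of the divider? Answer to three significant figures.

R_th ≤ 692 Ω

Loading drop = R_th/(R_th + R_L) ≤ 0.0370, so R_th ≤ R_L · ε/(1−ε) = 18.0 kΩ × 0.0370/0.9630 = 692 Ω.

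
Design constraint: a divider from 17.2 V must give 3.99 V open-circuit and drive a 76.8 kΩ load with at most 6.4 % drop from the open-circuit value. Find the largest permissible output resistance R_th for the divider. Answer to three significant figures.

Loading drop = R_th/(R_th + R_L) ≤ 0.0640, so R_th ≤ R_L · ε/(1−ε) = 76.8 kΩ × 0.0640/0.9360 = 5.25 kΩ.
(Any R1, R2 with R2/(R1+R2) = 0.232 and R1‖R2 ≤ 5.25 kΩ will meet the spec.)

R_th ≤ 5.25 kΩ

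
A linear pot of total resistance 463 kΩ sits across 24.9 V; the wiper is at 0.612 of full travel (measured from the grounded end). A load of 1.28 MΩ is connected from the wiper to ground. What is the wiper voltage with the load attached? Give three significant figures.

V ≈ 14.0 V

The wiper splits the pot into (1−α)R = 179.6 kΩ above and αR = 283.4 kΩ below.
Lower section ‖ load = 232.0 kΩ.
V_wiper = 24.9 × 232.0/(179.6 + 232.0) = 14.0 V.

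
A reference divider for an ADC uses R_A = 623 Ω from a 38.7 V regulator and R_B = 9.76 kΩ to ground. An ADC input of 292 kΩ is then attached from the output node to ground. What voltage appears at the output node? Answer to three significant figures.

The load sits in parallel with R_B: R_B‖R_L = (9760 × 292000) / (9760 + 292000) = 9444 Ω.
V_out = 38.7 × 9444 / (623 + 9444) = 38.7 × 9444/10070 = 36.3 V.

V_out ≈ 36.3 V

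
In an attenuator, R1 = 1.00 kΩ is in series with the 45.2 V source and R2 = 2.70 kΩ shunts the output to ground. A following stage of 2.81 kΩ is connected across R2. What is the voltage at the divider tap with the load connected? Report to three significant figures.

V_out ≈ 26.2 V

The load sits in parallel with R2: R2‖R_L = (2.70 × 2.81) / (2.70 + 2.81) = 1.377 kΩ.
V_out = 45.2 × 1.377 / (1.00 + 1.377) = 45.2 × 1.377/2.377 = 26.2 V.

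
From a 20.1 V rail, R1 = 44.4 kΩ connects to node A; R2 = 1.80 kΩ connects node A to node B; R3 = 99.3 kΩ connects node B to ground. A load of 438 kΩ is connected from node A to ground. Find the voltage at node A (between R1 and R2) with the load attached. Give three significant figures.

V ≈ 13.0 V

Below node A the series string R2+R3 = 101.1 kΩ sits in parallel with the 438 kΩ load: 82.14 kΩ.
V_A = 20.1 × 82.14/(44.4 + 82.14) = 13.0 V.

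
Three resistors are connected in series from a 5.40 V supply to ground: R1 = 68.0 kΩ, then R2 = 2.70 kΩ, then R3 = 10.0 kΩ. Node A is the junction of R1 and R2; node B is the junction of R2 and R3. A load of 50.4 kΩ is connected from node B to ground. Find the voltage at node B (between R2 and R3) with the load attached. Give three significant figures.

At node B, R3 is in parallel with the load: R3‖R_L = 8.344 kΩ.
Below node A the resistance is R2 + (R3‖R_L) = 11.04 kΩ, so V_A = 5.40 × 11.04/79.04 = 0.7545 V.
Then V_B = V_A × (R3‖R_L)/(R2 + R3‖R_L) = 0.7545 × 8.344/11.04 = 0.570 V.

V ≈ 0.570 V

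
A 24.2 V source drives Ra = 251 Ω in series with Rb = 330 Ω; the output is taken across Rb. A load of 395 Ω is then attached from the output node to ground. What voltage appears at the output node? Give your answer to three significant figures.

The load sits in parallel with Rb: Rb‖R_L = (330 × 395) / (330 + 395) = 179.8 Ω.
V_out = 24.2 × 179.8 / (251 + 179.8) = 24.2 × 179.8/430.8 = 10.1 V.

V_out ≈ 10.1 V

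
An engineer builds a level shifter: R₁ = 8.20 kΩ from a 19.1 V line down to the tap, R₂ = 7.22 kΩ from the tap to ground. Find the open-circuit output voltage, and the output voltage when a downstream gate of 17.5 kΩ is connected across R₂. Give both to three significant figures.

Open-circuit: V = 19.1 × 7.22/(8.20 + 7.22) = 8.94 V.
With the load, R₂ becomes R₂‖R_L = 5.111 kΩ, so V = 19.1 × 5.111/13.31 = 7.33 V.

Unloaded: 8.94 V; loaded: 7.33 V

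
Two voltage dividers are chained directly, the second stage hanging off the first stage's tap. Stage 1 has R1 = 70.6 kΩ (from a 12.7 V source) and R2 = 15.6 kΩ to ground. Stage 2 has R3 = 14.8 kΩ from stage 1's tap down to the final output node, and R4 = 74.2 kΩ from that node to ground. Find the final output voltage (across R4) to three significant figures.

Stage 2 presents R3+R4 = 89.00 kΩ as a load on stage 1's tap.
Stage 1's lower leg becomes R2‖(R3+R4) = 13.27 kΩ, so V_mid = 12.7 × 13.27/83.87 = 2.010 V.
Stage 2 is itself unloaded: V_out = V_mid × R4/(R3+R4) = 2.010 × 74.2/89.00 = 1.68 V.

V_out ≈ 1.68 V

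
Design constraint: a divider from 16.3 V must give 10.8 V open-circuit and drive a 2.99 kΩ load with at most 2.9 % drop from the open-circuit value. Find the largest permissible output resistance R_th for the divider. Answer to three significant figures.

R_th ≤ 89.3 Ω

Loading drop = R_th/(R_th + R_L) ≤ 0.0290, so R_th ≤ R_L · ε/(1−ε) = 2.99 kΩ × 0.0290/0.9710 = 89.3 Ω.
(Any R1, R2 with R2/(R1+R2) = 0.663 and R1‖R2 ≤ 89.3 Ω will meet the spec.)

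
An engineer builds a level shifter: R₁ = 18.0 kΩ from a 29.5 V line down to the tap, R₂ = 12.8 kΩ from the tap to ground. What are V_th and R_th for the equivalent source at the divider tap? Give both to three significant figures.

V_th = 12.3 V, R_th = 7.48 kΩ

V_th is the open-circuit tap voltage: 29.5 × 12.8/(18.0 + 12.8) = 12.3 V.
With the supply zeroed, R₁ and R₂ appear in parallel from the tap: R_th = R₁‖R₂ = (18.0 × 12.8)/30.80 = 7.48 kΩ.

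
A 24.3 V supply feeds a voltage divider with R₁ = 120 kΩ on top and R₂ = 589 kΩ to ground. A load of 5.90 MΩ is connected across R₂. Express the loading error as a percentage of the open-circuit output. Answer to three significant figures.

1.66 %

The divider's output (Thévenin) resistance is R₁‖R₂ = 99.69 kΩ.
Fractional drop under load = R_th/(R_th + R_L) = 99.69 / (99.69 + 5900) = 0.01662.
So the output falls by 1.66 %.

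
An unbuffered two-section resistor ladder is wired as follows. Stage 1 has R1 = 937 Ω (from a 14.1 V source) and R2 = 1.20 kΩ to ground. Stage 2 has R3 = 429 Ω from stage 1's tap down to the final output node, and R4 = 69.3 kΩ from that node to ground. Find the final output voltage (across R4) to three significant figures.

Stage 2 presents R3+R4 = 69730 Ω as a load on stage 1's tap.
Stage 1's lower leg becomes R2‖(R3+R4) = 1180 Ω, so V_mid = 14.1 × 1180/2117 = 7.858 V.
Stage 2 is itself unloaded: V_out = V_mid × R4/(R3+R4) = 7.858 × 69300/69730 = 7.81 V.

V_out ≈ 7.81 V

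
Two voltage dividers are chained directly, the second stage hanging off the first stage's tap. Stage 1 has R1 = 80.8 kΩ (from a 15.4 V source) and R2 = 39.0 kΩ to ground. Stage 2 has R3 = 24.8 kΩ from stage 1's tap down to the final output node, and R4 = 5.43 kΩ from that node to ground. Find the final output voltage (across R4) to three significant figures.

V_out ≈ 0.482 V

Stage 2 presents R3+R4 = 30.23 kΩ as a load on stage 1's tap.
Stage 1's lower leg becomes R2‖(R3+R4) = 17.03 kΩ, so V_mid = 15.4 × 17.03/97.83 = 2.681 V.
Stage 2 is itself unloaded: V_out = V_mid × R4/(R3+R4) = 2.681 × 5.43/30.23 = 0.482 V.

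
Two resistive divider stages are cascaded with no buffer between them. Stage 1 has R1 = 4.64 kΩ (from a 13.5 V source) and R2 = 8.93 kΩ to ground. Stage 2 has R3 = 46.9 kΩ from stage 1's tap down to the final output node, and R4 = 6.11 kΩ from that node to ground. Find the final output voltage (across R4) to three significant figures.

Stage 2 presents R3+R4 = 53.01 kΩ as a load on stage 1's tap.
Stage 1's lower leg becomes R2‖(R3+R4) = 7.643 kΩ, so V_mid = 13.5 × 7.643/12.28 = 8.400 V.
Stage 2 is itself unloaded: V_out = V_mid × R4/(R3+R4) = 8.400 × 6.11/53.01 = 0.968 V.

V_out ≈ 0.968 V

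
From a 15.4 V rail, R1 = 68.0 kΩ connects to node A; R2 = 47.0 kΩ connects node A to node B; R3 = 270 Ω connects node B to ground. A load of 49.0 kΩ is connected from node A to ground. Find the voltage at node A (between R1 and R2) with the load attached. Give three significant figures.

Below node A the series string R2+R3 = 47270 Ω sits in parallel with the 49000 Ω load: 24060 Ω.
V_A = 15.4 × 24060/(68000 + 24060) = 4.02 V.

V ≈ 4.02 V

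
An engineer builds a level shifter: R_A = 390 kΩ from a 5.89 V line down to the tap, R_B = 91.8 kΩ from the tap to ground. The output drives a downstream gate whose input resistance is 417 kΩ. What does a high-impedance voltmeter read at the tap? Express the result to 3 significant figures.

The load sits in parallel with R_B: R_B‖R_L = (91.8 × 417) / (91.8 + 417) = 75.24 kΩ.
V_out = 5.89 × 75.24 / (390 + 75.24) = 5.89 × 75.24/465.2 = 0.953 V.

V_out ≈ 0.953 V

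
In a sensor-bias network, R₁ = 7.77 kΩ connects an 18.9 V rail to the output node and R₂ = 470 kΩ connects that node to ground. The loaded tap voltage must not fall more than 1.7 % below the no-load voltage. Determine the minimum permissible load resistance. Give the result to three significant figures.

Output resistance R_th = R₁‖R₂ = (7.77 × 470)/477.8 = 7.644 kΩ.
The fractional drop is R_th/(R_th + R_L); requiring this ≤ 0.0170 gives R_L ≥ R_th(1/0.0170 − 1) = 7.644 × 57.82 = 442 kΩ.

R_L(min) ≈ 442 kΩ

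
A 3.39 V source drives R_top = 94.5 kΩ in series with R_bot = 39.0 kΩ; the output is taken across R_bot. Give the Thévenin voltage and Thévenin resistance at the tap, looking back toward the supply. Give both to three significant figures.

V_th = 0.990 V, R_th = 27.6 kΩ

V_th is the open-circuit tap voltage: 3.39 × 39.0/(94.5 + 39.0) = 0.990 V.
With the supply zeroed, R_top and R_bot appear in parallel from the tap: R_th = R_top‖R_bot = (94.5 × 39.0)/133.5 = 27.6 kΩ.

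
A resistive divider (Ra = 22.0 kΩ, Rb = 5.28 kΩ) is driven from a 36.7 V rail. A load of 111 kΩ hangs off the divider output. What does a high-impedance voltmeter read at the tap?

V_out ≈ 6.84 V

The load sits in parallel with Rb: Rb‖R_L = (5.28 × 111) / (5.28 + 111) = 5.040 kΩ.
V_out = 36.7 × 5.040 / (22.0 + 5.040) = 36.7 × 5.040/27.04 = 6.84 V.
(Unloaded it would have been 7.10 V.)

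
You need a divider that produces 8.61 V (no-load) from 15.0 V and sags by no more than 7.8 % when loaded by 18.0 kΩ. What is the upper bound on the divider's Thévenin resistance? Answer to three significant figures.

Loading drop = R_th/(R_th + R_L) ≤ 0.0780, so R_th ≤ R_L · ε/(1−ε) = 18.0 kΩ × 0.0780/0.9220 = 1.52 kΩ.

R_th ≤ 1.52 kΩ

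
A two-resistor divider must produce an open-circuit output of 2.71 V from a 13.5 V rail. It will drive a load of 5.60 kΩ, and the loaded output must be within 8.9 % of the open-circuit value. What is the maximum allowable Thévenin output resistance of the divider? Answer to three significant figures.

R_th ≤ 547 Ω

Loading drop = R_th/(R_th + R_L) ≤ 0.0890, so R_th ≤ R_L · ε/(1−ε) = 5.60 kΩ × 0.0890/0.9110 = 547 Ω.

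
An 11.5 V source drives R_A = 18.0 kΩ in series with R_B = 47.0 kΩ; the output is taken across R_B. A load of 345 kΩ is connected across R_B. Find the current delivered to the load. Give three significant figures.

I_L ≈ 0.0232 mA

R_B‖R_L = 41.36 kΩ; V_out = 11.5 × 41.36/59.36 = 8.013 V.
I_L = V_out / R_L = 8.013 / 345 kΩ = 0.0232 mA.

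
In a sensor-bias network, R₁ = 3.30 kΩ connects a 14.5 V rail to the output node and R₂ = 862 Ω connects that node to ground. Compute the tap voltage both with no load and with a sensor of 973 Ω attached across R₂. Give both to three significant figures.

Unloaded: 3.00 V; loaded: 1.76 V

Open-circuit: V = 14.5 × 862/(3300 + 862) = 3.00 V.
With the load, R₂ becomes R₂‖R_L = 457.1 Ω, so V = 14.5 × 457.1/3757 = 1.76 V.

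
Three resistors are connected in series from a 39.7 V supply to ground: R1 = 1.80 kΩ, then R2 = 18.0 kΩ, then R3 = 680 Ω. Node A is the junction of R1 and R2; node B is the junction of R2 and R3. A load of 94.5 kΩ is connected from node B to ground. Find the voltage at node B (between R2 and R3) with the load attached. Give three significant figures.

V ≈ 1.31 V

At node B, R3 is in parallel with the load: R3‖R_L = 675.1 Ω.
Below node A the resistance is R2 + (R3‖R_L) = 18680 Ω, so V_A = 39.7 × 18680/20480 = 36.21 V.
Then V_B = V_A × (R3‖R_L)/(R2 + R3‖R_L) = 36.21 × 675.1/18680 = 1.31 V.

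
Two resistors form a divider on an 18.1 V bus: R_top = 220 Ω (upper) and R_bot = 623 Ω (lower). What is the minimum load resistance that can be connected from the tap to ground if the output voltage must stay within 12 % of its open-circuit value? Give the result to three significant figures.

R_L(min) ≈ 1.19 kΩ

Output resistance R_th = R_top‖R_bot = (220 × 623)/843.0 = 162.6 Ω.
The fractional drop is R_th/(R_th + R_L); requiring this ≤ 0.120 gives R_L ≥ R_th(1/0.120 − 1) = 162.6 × 7.333 = 1.19 kΩ.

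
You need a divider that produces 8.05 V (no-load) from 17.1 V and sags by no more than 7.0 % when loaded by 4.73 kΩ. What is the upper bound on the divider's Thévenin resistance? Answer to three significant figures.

R_th ≤ 356 Ω

Loading drop = R_th/(R_th + R_L) ≤ 0.0700, so R_th ≤ R_L · ε/(1−ε) = 4.73 kΩ × 0.0700/0.9300 = 356 Ω.
(Any R1, R2 with R2/(R1+R2) = 0.471 and R1‖R2 ≤ 356 Ω will meet the spec.)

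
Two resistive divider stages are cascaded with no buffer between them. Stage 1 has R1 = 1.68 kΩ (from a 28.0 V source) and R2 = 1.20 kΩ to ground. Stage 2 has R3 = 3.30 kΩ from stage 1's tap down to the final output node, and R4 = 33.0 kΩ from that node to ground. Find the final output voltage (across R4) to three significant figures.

Stage 2 presents R3+R4 = 36.30 kΩ as a load on stage 1's tap.
Stage 1's lower leg becomes R2‖(R3+R4) = 1.162 kΩ, so V_mid = 28.0 × 1.162/2.842 = 11.45 V.
Stage 2 is itself unloaded: V_out = V_mid × R4/(R3+R4) = 11.45 × 33.0/36.30 = 10.4 V.

V_out ≈ 10.4 V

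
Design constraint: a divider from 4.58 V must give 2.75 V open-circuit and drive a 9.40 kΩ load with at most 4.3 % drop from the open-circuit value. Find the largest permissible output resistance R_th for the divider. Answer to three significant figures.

Loading drop = R_th/(R_th + R_L) ≤ 0.0430, so R_th ≤ R_L · ε/(1−ε) = 9.40 kΩ × 0.0430/0.9570 = 422 Ω.

R_th ≤ 422 Ω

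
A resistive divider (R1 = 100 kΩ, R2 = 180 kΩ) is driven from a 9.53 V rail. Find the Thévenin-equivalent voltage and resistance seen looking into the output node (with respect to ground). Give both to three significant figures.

V_th = 6.13 V, R_th = 64.3 kΩ

V_th is the open-circuit tap voltage: 9.53 × 180/(100 + 180) = 6.13 V.
With the supply zeroed, R1 and R2 appear in parallel from the tap: R_th = R1‖R2 = (100 × 180)/280.0 = 64.3 kΩ.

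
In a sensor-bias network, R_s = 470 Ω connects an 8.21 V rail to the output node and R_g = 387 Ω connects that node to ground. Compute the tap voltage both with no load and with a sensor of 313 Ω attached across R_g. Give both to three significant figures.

Open-circuit: V = 8.21 × 387/(470 + 387) = 3.71 V.
With the load, R_g becomes R_g‖R_L = 173.0 Ω, so V = 8.21 × 173.0/643.0 = 2.21 V.

Unloaded: 3.71 V; loaded: 2.21 V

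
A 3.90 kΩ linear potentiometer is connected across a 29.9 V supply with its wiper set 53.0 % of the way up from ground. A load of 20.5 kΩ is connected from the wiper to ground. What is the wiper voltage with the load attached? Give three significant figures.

V ≈ 15.1 V

The wiper splits the pot into (1−α)R = 1.833 kΩ above and αR = 2.067 kΩ below.
Lower section ‖ load = 1.878 kΩ.
V_wiper = 29.9 × 1.878/(1.833 + 1.878) = 15.1 V.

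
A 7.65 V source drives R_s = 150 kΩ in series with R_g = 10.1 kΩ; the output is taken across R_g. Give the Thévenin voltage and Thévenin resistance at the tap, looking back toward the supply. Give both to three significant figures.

V_th = 0.483 V, R_th = 9.46 kΩ

V_th is the open-circuit tap voltage: 7.65 × 10.1/(150 + 10.1) = 0.483 V.
With the supply zeroed, R_s and R_g appear in parallel from the tap: R_th = R_s‖R_g = (150 × 10.1)/160.1 = 9.46 kΩ.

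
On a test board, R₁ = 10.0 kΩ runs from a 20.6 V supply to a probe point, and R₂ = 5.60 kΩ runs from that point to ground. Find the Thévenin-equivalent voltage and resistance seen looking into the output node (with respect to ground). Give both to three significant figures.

V_th = 7.39 V, R_th = 3.59 kΩ

V_th is the open-circuit tap voltage: 20.6 × 5.60/(10.0 + 5.60) = 7.39 V.
With the supply zeroed, R₁ and R₂ appear in parallel from the tap: R_th = R₁‖R₂ = (10.0 × 5.60)/15.60 = 3.59 kΩ.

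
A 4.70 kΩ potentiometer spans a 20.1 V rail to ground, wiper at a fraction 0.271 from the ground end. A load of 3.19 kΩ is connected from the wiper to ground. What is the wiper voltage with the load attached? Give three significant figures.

V ≈ 4.22 V

The wiper splits the pot into (1−α)R = 3.426 kΩ above and αR = 1.274 kΩ below.
Lower section ‖ load = 0.9103 kΩ.
V_wiper = 20.1 × 0.9103/(3.426 + 0.9103) = 4.22 V.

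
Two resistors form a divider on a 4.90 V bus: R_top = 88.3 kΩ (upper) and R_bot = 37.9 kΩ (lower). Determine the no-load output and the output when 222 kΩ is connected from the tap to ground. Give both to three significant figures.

Open-circuit: V = 4.90 × 37.9/(88.3 + 37.9) = 1.47 V.
With the load, R_bot becomes R_bot‖R_L = 32.37 kΩ, so V = 4.90 × 32.37/120.7 = 1.31 V.

Unloaded: 1.47 V; loaded: 1.31 V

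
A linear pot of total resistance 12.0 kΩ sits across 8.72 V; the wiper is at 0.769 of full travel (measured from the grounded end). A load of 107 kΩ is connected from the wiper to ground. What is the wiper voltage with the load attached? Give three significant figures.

V ≈ 6.57 V

The wiper splits the pot into (1−α)R = 2.772 kΩ above and αR = 9.228 kΩ below.
Lower section ‖ load = 8.495 kΩ.
V_wiper = 8.72 × 8.495/(2.772 + 8.495) = 6.57 V.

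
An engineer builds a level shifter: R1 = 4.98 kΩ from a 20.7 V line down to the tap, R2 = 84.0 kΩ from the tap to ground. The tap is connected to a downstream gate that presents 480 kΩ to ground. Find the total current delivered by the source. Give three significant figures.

I ≈ 0.271 mA

R2‖R_L = 71.49 kΩ, so the source sees R1 + R2‖R_L = 76.47 kΩ.
I = 20.7 V / 76.47 kΩ = 0.271 mA.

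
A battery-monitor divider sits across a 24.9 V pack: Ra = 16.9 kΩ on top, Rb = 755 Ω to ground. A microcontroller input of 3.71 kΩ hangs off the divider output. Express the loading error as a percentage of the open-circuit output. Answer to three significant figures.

The divider's output (Thévenin) resistance is Ra‖Rb = 722.7 Ω.
Fractional drop under load = R_th/(R_th + R_L) = 722.7 / (722.7 + 3710) = 0.1630.
So the output falls by 16.3 %.

16.3 %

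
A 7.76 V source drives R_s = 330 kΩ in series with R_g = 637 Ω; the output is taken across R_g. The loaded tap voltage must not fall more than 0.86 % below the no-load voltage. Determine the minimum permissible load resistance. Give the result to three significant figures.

Output resistance R_th = R_s‖R_g = (330000 × 637)/330600 = 635.8 Ω.
The fractional drop is R_th/(R_th + R_L); requiring this ≤ 0.00860 gives R_L ≥ R_th(1/0.00860 − 1) = 635.8 × 115.3 = 73.3 kΩ.

R_L(min) ≈ 73.3 kΩ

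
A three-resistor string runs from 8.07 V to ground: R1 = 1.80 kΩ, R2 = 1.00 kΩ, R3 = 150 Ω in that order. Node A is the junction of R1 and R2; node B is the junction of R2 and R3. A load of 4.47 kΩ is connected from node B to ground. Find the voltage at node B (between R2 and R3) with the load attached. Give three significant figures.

At node B, R3 is in parallel with the load: R3‖R_L = 145.1 Ω.
Below node A the resistance is R2 + (R3‖R_L) = 1145 Ω, so V_A = 8.07 × 1145/2945 = 3.138 V.
Then V_B = V_A × (R3‖R_L)/(R2 + R3‖R_L) = 3.138 × 145.1/1145 = 0.398 V.

V ≈ 0.398 V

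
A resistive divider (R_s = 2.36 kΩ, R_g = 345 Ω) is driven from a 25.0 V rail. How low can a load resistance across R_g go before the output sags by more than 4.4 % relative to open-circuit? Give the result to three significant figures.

R_L(min) ≈ 6.54 kΩ

Output resistance R_th = R_s‖R_g = (2360 × 345)/2705 = 301.0 Ω.
The fractional drop is R_th/(R_th + R_L); requiring this ≤ 0.0440 gives R_L ≥ R_th(1/0.0440 − 1) = 301.0 × 21.73 = 6.54 kΩ.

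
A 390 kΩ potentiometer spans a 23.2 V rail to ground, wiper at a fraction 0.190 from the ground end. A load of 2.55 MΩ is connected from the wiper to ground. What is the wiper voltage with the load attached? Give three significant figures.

The wiper splits the pot into (1−α)R = 315.9 kΩ above and αR = 74.10 kΩ below.
Lower section ‖ load = 72.01 kΩ.
V_wiper = 23.2 × 72.01/(315.9 + 72.01) = 4.31 V.

V ≈ 4.31 V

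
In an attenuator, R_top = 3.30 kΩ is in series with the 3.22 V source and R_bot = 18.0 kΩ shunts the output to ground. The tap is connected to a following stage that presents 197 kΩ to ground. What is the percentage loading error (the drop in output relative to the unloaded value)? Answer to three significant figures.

The divider's output (Thévenin) resistance is R_top‖R_bot = 2.789 kΩ.
Fractional drop under load = R_th/(R_th + R_L) = 2.789 / (2.789 + 197) = 0.01396.
So the output falls by 1.40 %.

1.40 %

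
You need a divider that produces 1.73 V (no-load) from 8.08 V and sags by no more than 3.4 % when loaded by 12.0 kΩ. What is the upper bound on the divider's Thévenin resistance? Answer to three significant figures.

R_th ≤ 422 Ω

Loading drop = R_th/(R_th + R_L) ≤ 0.0340, so R_th ≤ R_L · ε/(1−ε) = 12.0 kΩ × 0.0340/0.9660 = 422 Ω.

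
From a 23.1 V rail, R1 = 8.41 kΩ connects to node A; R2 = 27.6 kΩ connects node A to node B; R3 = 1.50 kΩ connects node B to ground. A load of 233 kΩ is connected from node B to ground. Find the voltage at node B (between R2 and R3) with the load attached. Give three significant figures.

At node B, R3 is in parallel with the load: R3‖R_L = 1.490 kΩ.
Below node A the resistance is R2 + (R3‖R_L) = 29.09 kΩ, so V_A = 23.1 × 29.09/37.50 = 17.92 V.
Then V_B = V_A × (R3‖R_L)/(R2 + R3‖R_L) = 17.92 × 1.490/29.09 = 0.918 V.

V ≈ 0.918 V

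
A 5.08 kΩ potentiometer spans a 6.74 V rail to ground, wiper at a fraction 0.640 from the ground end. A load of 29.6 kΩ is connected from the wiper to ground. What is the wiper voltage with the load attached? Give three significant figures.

V ≈ 4.15 V

The wiper splits the pot into (1−α)R = 1.829 kΩ above and αR = 3.251 kΩ below.
Lower section ‖ load = 2.929 kΩ.
V_wiper = 6.74 × 2.929/(1.829 + 2.929) = 4.15 V.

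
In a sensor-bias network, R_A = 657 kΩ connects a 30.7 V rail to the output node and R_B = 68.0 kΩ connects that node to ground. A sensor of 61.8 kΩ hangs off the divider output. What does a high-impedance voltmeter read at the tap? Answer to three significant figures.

The load sits in parallel with R_B: R_B‖R_L = (68.0 × 61.8) / (68.0 + 61.8) = 32.38 kΩ.
V_out = 30.7 × 32.38 / (657 + 32.38) = 30.7 × 32.38/689.4 = 1.44 V.

V_out ≈ 1.44 V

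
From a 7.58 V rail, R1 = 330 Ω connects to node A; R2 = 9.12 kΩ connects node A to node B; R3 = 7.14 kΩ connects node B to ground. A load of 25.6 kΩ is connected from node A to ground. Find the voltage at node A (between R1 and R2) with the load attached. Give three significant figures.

Below node A the series string R2+R3 = 16260 Ω sits in parallel with the 25600 Ω load: 9944 Ω.
V_A = 7.58 × 9944/(330 + 9944) = 7.34 V.

V ≈ 7.34 V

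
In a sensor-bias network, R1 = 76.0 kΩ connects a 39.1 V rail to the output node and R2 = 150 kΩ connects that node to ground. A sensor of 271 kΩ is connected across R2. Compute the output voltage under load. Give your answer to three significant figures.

V_out ≈ 21.9 V

The load sits in parallel with R2: R2‖R_L = (150 × 271) / (150 + 271) = 96.56 kΩ.
V_out = 39.1 × 96.56 / (76.0 + 96.56) = 39.1 × 96.56/172.6 = 21.9 V.
(Unloaded it would have been 26.0 V.)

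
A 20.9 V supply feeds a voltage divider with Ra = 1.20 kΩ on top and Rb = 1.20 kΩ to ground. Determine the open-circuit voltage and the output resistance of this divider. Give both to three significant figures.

V_th = 10.4 V, R_th = 600 Ω

V_th is the open-circuit tap voltage: 20.9 × 1.20/(1.20 + 1.20) = 10.4 V.
With the supply zeroed, Ra and Rb appear in parallel from the tap: R_th = Ra‖Rb = (1.20 × 1.20)/2.400 = 600 Ω.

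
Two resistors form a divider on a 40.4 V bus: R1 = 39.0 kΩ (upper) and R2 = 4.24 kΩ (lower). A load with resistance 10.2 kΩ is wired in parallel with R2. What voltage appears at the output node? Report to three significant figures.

V_out ≈ 2.88 V

The load sits in parallel with R2: R2‖R_L = (4.24 × 10.2) / (4.24 + 10.2) = 2.995 kΩ.
V_out = 40.4 × 2.995 / (39.0 + 2.995) = 40.4 × 2.995/42.00 = 2.88 V.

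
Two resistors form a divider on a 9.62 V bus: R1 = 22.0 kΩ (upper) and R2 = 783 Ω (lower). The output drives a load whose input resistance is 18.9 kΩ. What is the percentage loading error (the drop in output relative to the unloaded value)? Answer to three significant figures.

3.85 %

The divider's output (Thévenin) resistance is R1‖R2 = 756.1 Ω.
Fractional drop under load = R_th/(R_th + R_L) = 756.1 / (756.1 + 18900) = 0.03847.
So the output falls by 3.85 %.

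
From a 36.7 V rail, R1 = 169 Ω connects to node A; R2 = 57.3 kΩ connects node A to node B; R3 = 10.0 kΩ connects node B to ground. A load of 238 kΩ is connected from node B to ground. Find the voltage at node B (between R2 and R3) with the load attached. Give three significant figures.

At node B, R3 is in parallel with the load: R3‖R_L = 9597 Ω.
Below node A the resistance is R2 + (R3‖R_L) = 66900 Ω, so V_A = 36.7 × 66900/67070 = 36.61 V.
Then V_B = V_A × (R3‖R_L)/(R2 + R3‖R_L) = 36.61 × 9597/66900 = 5.25 V.

V ≈ 5.25 V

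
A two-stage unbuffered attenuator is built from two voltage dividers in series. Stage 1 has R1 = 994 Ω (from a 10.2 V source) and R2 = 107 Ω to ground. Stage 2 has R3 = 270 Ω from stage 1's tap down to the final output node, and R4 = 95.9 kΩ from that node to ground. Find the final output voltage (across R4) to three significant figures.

V_out ≈ 0.988 V

Stage 2 presents R3+R4 = 96170 Ω as a load on stage 1's tap.
Stage 1's lower leg becomes R2‖(R3+R4) = 106.9 Ω, so V_mid = 10.2 × 106.9/1101 = 0.9903 V.
Stage 2 is itself unloaded: V_out = V_mid × R4/(R3+R4) = 0.9903 × 95900/96170 = 0.988 V.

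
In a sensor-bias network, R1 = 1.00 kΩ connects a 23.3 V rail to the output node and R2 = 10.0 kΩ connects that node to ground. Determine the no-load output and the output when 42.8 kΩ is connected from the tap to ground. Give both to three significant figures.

Open-circuit: V = 23.3 × 10.0/(1.00 + 10.0) = 21.2 V.
With the load, R2 becomes R2‖R_L = 8.106 kΩ, so V = 23.3 × 8.106/9.106 = 20.7 V.

Unloaded: 21.2 V; loaded: 20.7 V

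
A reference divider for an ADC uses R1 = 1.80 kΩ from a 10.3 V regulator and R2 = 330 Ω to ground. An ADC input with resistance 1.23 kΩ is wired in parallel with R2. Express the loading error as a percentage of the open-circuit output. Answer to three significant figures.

The divider's output (Thévenin) resistance is R1‖R2 = 278.9 Ω.
Fractional drop under load = R_th/(R_th + R_L) = 278.9 / (278.9 + 1230) = 0.1848.
So the output falls by 18.5 %.

18.5 %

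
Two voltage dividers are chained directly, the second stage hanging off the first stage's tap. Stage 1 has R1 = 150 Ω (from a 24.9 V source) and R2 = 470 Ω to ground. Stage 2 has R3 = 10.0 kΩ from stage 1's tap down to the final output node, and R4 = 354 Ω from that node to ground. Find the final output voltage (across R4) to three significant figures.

Stage 2 presents R3+R4 = 10350 Ω as a load on stage 1's tap.
Stage 1's lower leg becomes R2‖(R3+R4) = 449.6 Ω, so V_mid = 24.9 × 449.6/599.6 = 18.67 V.
Stage 2 is itself unloaded: V_out = V_mid × R4/(R3+R4) = 18.67 × 354/10350 = 0.638 V.

V_out ≈ 0.638 V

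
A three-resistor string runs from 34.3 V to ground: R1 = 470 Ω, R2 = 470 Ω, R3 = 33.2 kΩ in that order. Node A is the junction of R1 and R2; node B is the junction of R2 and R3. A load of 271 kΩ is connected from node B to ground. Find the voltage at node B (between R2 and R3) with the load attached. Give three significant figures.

At node B, R3 is in parallel with the load: R3‖R_L = 29580 Ω.
Below node A the resistance is R2 + (R3‖R_L) = 30050 Ω, so V_A = 34.3 × 30050/30520 = 33.77 V.
Then V_B = V_A × (R3‖R_L)/(R2 + R3‖R_L) = 33.77 × 29580/30050 = 33.2 V.

V ≈ 33.2 V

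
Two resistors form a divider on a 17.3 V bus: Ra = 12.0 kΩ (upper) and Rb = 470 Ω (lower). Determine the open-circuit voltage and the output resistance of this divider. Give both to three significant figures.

V_th is the open-circuit tap voltage: 17.3 × 470/(12000 + 470) = 0.652 V.
With the supply zeroed, Ra and Rb appear in parallel from the tap: R_th = Ra‖Rb = (12000 × 470)/12470 = 452 Ω.

V_th = 0.652 V, R_th = 452 Ω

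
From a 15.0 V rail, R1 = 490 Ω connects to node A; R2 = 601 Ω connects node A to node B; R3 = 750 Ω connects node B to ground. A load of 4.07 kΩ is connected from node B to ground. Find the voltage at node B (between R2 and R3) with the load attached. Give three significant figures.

At node B, R3 is in parallel with the load: R3‖R_L = 633.3 Ω.
Below node A the resistance is R2 + (R3‖R_L) = 1234 Ω, so V_A = 15.0 × 1234/1724 = 10.74 V.
Then V_B = V_A × (R3‖R_L)/(R2 + R3‖R_L) = 10.74 × 633.3/1234 = 5.51 V.

V ≈ 5.51 V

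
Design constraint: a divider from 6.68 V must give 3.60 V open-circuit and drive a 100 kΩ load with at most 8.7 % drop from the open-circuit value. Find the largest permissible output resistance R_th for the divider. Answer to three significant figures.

Loading drop = R_th/(R_th + R_L) ≤ 0.0870, so R_th ≤ R_L · ε/(1−ε) = 100 kΩ × 0.0870/0.9130 = 9.53 kΩ.

R_th ≤ 9.53 kΩ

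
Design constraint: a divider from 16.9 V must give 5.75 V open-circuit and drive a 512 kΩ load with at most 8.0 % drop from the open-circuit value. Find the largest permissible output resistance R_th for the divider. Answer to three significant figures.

Loading drop = R_th/(R_th + R_L) ≤ 0.0800, so R_th ≤ R_L · ε/(1−ε) = 512 kΩ × 0.0800/0.9200 = 44.5 kΩ.
(Any R1, R2 with R2/(R1+R2) = 0.340 and R1‖R2 ≤ 44.5 kΩ will meet the spec.)

R_th ≤ 44.5 kΩ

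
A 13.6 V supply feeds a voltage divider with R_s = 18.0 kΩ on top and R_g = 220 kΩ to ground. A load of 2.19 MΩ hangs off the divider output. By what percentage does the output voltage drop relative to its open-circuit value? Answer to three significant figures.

The divider's output (Thévenin) resistance is R_s‖R_g = 16.64 kΩ.
Fractional drop under load = R_th/(R_th + R_L) = 16.64 / (16.64 + 2190) = 0.007540.
So the output falls by 0.754 %.

0.754 %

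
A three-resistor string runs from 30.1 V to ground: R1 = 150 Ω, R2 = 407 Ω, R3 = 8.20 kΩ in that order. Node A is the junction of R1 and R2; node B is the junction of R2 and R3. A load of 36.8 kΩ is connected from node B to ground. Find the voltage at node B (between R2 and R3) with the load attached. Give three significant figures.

At node B, R3 is in parallel with the load: R3‖R_L = 6706 Ω.
Below node A the resistance is R2 + (R3‖R_L) = 7113 Ω, so V_A = 30.1 × 7113/7263 = 29.48 V.
Then V_B = V_A × (R3‖R_L)/(R2 + R3‖R_L) = 29.48 × 6706/7113 = 27.8 V.

V ≈ 27.8 V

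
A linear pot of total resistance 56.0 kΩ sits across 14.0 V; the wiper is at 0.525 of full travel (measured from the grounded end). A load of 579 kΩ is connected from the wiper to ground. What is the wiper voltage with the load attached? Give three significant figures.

V ≈ 7.18 V

The wiper splits the pot into (1−α)R = 26.60 kΩ above and αR = 29.40 kΩ below.
Lower section ‖ load = 27.98 kΩ.
V_wiper = 14.0 × 27.98/(26.60 + 27.98) = 7.18 V.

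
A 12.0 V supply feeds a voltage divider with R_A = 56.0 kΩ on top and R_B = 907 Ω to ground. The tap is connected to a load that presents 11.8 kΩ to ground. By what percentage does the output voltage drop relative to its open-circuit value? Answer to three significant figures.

7.03 %

The divider's output (Thévenin) resistance is R_A‖R_B = 892.5 Ω.
Fractional drop under load = R_th/(R_th + R_L) = 892.5 / (892.5 + 11800) = 0.07032.
So the output falls by 7.03 %.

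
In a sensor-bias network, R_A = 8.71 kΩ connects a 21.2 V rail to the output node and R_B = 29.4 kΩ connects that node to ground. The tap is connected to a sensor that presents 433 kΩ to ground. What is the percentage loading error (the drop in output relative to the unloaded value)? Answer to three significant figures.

The divider's output (Thévenin) resistance is R_A‖R_B = 6.719 kΩ.
Fractional drop under load = R_th/(R_th + R_L) = 6.719 / (6.719 + 433) = 0.01528.
So the output falls by 1.53 %.

1.53 %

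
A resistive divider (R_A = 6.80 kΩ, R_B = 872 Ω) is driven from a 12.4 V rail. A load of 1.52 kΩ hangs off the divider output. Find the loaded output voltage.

V_out ≈ 0.934 V

The load sits in parallel with R_B: R_B‖R_L = (872 × 1520) / (872 + 1520) = 554.1 Ω.
V_out = 12.4 × 554.1 / (6800 + 554.1) = 12.4 × 554.1/7354 = 0.934 V.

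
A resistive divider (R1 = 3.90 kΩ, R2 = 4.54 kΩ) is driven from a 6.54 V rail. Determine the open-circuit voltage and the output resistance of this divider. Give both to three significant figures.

V_th = 3.52 V, R_th = 2.10 kΩ

V_th is the open-circuit tap voltage: 6.54 × 4.54/(3.90 + 4.54) = 3.52 V.
With the supply zeroed, R1 and R2 appear in parallel from the tap: R_th = R1‖R2 = (3.90 × 4.54)/8.440 = 2.10 kΩ.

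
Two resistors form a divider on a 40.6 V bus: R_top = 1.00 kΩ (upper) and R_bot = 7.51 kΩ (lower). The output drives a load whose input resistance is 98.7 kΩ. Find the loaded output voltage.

The load sits in parallel with R_bot: R_bot‖R_L = (7.51 × 98.7) / (7.51 + 98.7) = 6.979 kΩ.
V_out = 40.6 × 6.979 / (1.00 + 6.979) = 40.6 × 6.979/7.979 = 35.5 V.

V_out ≈ 35.5 V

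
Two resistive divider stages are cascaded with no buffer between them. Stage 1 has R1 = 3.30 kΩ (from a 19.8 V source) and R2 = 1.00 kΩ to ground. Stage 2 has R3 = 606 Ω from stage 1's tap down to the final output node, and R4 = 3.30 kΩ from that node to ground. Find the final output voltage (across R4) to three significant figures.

V_out ≈ 3.25 V

Stage 2 presents R3+R4 = 3906 Ω as a load on stage 1's tap.
Stage 1's lower leg becomes R2‖(R3+R4) = 796.2 Ω, so V_mid = 19.8 × 796.2/4096 = 3.849 V.
Stage 2 is itself unloaded: V_out = V_mid × R4/(R3+R4) = 3.849 × 3300/3906 = 3.25 V.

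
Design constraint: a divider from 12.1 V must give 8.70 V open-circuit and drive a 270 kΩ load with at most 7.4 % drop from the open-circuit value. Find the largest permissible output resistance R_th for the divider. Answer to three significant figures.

R_th ≤ 21.6 kΩ

Loading drop = R_th/(R_th + R_L) ≤ 0.0740, so R_th ≤ R_L · ε/(1−ε) = 270 kΩ × 0.0740/0.9260 = 21.6 kΩ.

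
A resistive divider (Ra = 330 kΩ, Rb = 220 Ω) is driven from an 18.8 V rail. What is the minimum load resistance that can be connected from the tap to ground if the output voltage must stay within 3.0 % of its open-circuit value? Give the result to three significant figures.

Output resistance R_th = Ra‖Rb = (330000 × 220)/330200 = 219.9 Ω.
The fractional drop is R_th/(R_th + R_L); requiring this ≤ 0.0300 gives R_L ≥ R_th(1/0.0300 − 1) = 219.9 × 32.33 = 7.11 kΩ.

R_L(min) ≈ 7.11 kΩ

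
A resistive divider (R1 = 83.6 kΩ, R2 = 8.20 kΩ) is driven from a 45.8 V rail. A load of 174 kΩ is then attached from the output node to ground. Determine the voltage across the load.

V_out ≈ 3.92 V

The load sits in parallel with R2: R2‖R_L = (8.20 × 174) / (8.20 + 174) = 7.831 kΩ.
V_out = 45.8 × 7.831 / (83.6 + 7.831) = 45.8 × 7.831/91.43 = 3.92 V.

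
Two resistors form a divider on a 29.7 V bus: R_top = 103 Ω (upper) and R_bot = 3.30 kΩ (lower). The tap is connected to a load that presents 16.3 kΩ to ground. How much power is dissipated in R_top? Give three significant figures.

Total resistance from the source is R_top + (R_bot‖R_L) = 2847 Ω, so I = 29.7/2847 Ω = 10.43 mA.
P = I²·R_top = (10.43 mA)² × 103 Ω = 11.2 mW.

P ≈ 11.2 mW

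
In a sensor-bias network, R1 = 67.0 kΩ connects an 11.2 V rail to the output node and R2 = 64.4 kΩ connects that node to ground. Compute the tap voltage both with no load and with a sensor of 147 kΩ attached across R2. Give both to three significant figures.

Unloaded: 5.49 V; loaded: 4.49 V

Open-circuit: V = 11.2 × 64.4/(67.0 + 64.4) = 5.49 V.
With the load, R2 becomes R2‖R_L = 44.78 kΩ, so V = 11.2 × 44.78/111.8 = 4.49 V.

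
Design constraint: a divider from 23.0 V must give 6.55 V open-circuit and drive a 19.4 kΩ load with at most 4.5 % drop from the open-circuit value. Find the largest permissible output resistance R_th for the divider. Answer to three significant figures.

Loading drop = R_th/(R_th + R_L) ≤ 0.0450, so R_th ≤ R_L · ε/(1−ε) = 19.4 kΩ × 0.0450/0.9550 = 914 Ω.

R_th ≤ 914 Ω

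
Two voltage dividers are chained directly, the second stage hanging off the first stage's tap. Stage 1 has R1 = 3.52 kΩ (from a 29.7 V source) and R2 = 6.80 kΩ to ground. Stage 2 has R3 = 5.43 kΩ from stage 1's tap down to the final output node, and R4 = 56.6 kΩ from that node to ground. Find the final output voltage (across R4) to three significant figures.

Stage 2 presents R3+R4 = 62.03 kΩ as a load on stage 1's tap.
Stage 1's lower leg becomes R2‖(R3+R4) = 6.128 kΩ, so V_mid = 29.7 × 6.128/9.648 = 18.86 V.
Stage 2 is itself unloaded: V_out = V_mid × R4/(R3+R4) = 18.86 × 56.6/62.03 = 17.2 V.

V_out ≈ 17.2 V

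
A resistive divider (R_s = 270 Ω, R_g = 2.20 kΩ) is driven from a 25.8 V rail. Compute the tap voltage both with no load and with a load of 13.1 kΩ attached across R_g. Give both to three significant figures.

Unloaded: 23.0 V; loaded: 22.6 V

Open-circuit: V = 25.8 × 2200/(270 + 2200) = 23.0 V.
With the load, R_g becomes R_g‖R_L = 1884 Ω, so V = 25.8 × 1884/2154 = 22.6 V.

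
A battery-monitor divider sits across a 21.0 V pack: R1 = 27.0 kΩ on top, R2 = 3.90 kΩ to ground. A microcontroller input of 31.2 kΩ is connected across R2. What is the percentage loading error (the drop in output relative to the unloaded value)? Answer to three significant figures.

Unloaded V = 21.0 × 3.90/30.90 = 2.6505 V.
Loaded: R2‖R_L = 3.467 kΩ, giving V = 21.0 × 3.467/30.47 = 2.3895 V.
Drop = (2.6505 − 2.3895) / 2.6505 = 9.85 %.

9.85 %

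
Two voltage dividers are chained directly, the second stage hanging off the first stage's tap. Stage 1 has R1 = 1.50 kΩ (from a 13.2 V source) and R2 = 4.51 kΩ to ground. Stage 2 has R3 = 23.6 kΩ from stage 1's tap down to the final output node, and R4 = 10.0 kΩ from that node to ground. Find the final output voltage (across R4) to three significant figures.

V_out ≈ 2.85 V

Stage 2 presents R3+R4 = 33.60 kΩ as a load on stage 1's tap.
Stage 1's lower leg becomes R2‖(R3+R4) = 3.976 kΩ, so V_mid = 13.2 × 3.976/5.476 = 9.584 V.
Stage 2 is itself unloaded: V_out = V_mid × R4/(R3+R4) = 9.584 × 10.0/33.60 = 2.85 V.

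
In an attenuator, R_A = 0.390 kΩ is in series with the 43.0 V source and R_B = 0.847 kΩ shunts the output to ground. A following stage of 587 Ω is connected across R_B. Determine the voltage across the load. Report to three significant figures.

V_out ≈ 20.2 V

The load sits in parallel with R_B: R_B‖R_L = (847 × 587) / (847 + 587) = 346.7 Ω.
V_out = 43.0 × 346.7 / (390 + 346.7) = 43.0 × 346.7/736.7 = 20.2 V.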